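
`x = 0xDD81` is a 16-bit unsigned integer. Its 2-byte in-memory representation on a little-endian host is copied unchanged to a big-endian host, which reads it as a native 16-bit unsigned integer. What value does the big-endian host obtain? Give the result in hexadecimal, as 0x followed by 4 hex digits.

Stored little-endian, the bytes at ascending addresses are 81 DD.
Read back as big-endian, the last byte is least significant, giving 0x81DD.

0x81DD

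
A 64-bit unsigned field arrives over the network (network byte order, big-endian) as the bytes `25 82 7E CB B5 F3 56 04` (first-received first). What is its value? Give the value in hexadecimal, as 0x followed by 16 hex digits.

0x25827ECBB5F35604

In big-endian order the high byte comes first in memory.
The bytes are already most-significant first: 0x25827ECBB5F35604.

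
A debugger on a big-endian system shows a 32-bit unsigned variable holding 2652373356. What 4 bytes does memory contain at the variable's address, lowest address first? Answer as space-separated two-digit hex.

9E 18 01 6C

2652373356 in hexadecimal, padded to 32 bits, is 0x9E18016C.
Split into bytes (most-significant first): 9E 18 01 6C.
In big-endian order the high byte comes first in memory.
So the memory order matches the most-significant-first order: 9E 18 01 6C.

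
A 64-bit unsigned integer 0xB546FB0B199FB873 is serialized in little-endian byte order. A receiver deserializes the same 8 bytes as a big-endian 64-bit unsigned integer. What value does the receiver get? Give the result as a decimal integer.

Stored little-endian, the bytes at ascending addresses are 73 B8 9F 19 0B FB 46 B5.
Read back as big-endian, the last byte is least significant, giving 0x73B89F190BFB46B5.
0x73B89F190BFB46B5 = 8338589640000489141.

8338589640000489141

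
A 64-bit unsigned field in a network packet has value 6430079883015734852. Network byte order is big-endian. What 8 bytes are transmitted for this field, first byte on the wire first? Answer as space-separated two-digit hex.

6430079883015734852 in hexadecimal, padded to 64 bits, is 0x593C3B95E889C644.
Split into bytes (most-significant first): 59 3C 3B 95 E8 89 C6 44.
Big-endian stores the most-significant byte at the lowest address.
So the memory order matches the most-significant-first order: 59 3C 3B 95 E8 89 C6 44.

59 3C 3B 95 E8 89 C6 44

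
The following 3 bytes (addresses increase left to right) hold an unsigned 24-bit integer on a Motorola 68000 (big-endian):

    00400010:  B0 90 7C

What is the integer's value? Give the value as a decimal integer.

In big-endian order the high byte comes first in memory.
The bytes are already most-significant first: 0xB0907C.
0xB0907C = 11571324.

11571324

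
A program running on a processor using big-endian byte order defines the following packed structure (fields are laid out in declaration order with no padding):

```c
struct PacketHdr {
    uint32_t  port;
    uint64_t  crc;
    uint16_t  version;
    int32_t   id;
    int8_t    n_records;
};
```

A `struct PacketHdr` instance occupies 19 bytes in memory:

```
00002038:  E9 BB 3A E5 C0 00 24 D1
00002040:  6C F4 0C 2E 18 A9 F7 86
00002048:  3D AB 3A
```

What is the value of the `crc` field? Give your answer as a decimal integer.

`crc` follows `port` (4 bytes), so it starts at byte offset 4 and occupies 8 bytes.
Bytes at offsets 4..11: C0 00 24 D1 6C F4 0C 2E.
In big-endian order the high byte comes first in memory.
The bytes are already most-significant first: 0xC00024D16CF40C2E.
0xC00024D16CF40C2E = 13835098537176861742.

13835098537176861742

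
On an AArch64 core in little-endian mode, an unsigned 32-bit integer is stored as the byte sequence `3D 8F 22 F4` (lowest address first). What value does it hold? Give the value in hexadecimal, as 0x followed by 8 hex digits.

In little-endian order the low byte comes first in memory.
Reassemble most-significant byte first: F4 22 8F 3D → 0xF4228F3D.

0xF4228F3D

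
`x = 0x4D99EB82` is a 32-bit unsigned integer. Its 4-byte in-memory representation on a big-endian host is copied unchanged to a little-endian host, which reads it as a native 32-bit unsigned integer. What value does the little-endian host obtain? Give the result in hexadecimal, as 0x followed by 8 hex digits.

0x82EB994D

Stored big-endian, the bytes at ascending addresses are 4D 99 EB 82.
Read back as little-endian, the first byte is least significant, giving 0x82EB994D.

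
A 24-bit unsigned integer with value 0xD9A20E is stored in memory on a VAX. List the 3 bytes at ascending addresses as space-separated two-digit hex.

Split into bytes (most-significant first): D9 A2 0E.
Little-endian stores the least-significant byte at the lowest address.
So at ascending addresses the bytes are 0E A2 D9.

0E A2 D9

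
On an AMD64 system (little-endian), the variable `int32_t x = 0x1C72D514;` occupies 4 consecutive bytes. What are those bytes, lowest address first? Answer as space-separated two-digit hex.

14 D5 72 1C

Split into bytes (most-significant first): 1C 72 D5 14.
In little-endian order the low byte comes first in memory.
So at ascending addresses the bytes are 14 D5 72 1C.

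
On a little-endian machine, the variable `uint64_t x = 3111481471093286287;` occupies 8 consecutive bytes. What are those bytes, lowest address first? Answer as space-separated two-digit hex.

3111481471093286287 in hexadecimal, padded to 64 bits, is 0x2B2E33E9A1B9A58F.
Split into bytes (most-significant first): 2B 2E 33 E9 A1 B9 A5 8F.
In little-endian order the low byte comes first in memory.
So at ascending addresses the bytes are 8F A5 B9 A1 E9 33 2E 2B.

8F A5 B9 A1 E9 33 2E 2B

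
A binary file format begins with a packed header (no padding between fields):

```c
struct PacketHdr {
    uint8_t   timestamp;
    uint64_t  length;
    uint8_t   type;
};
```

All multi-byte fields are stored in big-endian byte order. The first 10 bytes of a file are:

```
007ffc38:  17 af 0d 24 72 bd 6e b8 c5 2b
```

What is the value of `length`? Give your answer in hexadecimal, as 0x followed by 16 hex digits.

0xAF0D2472BD6EB8C5

`length` follows `timestamp` (1 byte), so it starts at byte offset 1 and occupies 8 bytes.
Bytes at offsets 1..8: AF 0D 24 72 BD 6E B8 C5.
Big-endian stores the most-significant byte at the lowest address.
The bytes are already most-significant first: 0xAF0D2472BD6EB8C5.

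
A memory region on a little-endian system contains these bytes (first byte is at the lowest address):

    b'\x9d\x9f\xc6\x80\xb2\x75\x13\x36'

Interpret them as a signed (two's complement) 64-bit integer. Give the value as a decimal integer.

3896587512130740125

In little-endian order the low byte comes first in memory.
Reassemble most-significant byte first: 36 13 75 B2 80 C6 9F 9D → 0x361375B280C69F9D.
0x361375B280C69F9D = 3896587512130740125.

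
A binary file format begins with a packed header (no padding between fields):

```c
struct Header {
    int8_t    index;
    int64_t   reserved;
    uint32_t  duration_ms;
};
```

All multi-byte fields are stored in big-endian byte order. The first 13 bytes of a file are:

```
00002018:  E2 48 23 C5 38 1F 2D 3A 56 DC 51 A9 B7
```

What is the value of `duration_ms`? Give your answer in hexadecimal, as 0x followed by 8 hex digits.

0xDC51A9B7

`duration_ms` follows `index` (1 B), `reserved` (8 B), so it starts at offset 1 + 8 = 9 and occupies 4 bytes.
Bytes at offsets 9..12: DC 51 A9 B7.
In big-endian order the high byte comes first in memory.
The bytes are already most-significant first: 0xDC51A9B7.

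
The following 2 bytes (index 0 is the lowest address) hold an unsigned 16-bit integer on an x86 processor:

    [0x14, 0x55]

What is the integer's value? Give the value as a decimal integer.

21780

Little-endian: lowest address holds the least-significant byte.
Reassemble most-significant byte first: 55 14 → 0x5514.
0x5514 = 21780.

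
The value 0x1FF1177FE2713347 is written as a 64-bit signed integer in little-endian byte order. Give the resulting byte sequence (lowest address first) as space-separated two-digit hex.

47 33 71 E2 7F 17 F1 1F

Split into bytes (most-significant first): 1F F1 17 7F E2 71 33 47.
In little-endian order the low byte comes first in memory.
So at ascending addresses the bytes are 47 33 71 E2 7F 17 F1 1F.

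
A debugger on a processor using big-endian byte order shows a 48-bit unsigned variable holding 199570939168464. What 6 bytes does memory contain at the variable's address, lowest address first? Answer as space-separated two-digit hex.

199570939168464 in hexadecimal, padded to 48 bits, is 0xB5823AEFC6D0.
Split into bytes (most-significant first): B5 82 3A EF C6 D0.
Big-endian stores the most-significant byte at the lowest address.
So the memory order matches the most-significant-first order: B5 82 3A EF C6 D0.

B5 82 3A EF C6 D0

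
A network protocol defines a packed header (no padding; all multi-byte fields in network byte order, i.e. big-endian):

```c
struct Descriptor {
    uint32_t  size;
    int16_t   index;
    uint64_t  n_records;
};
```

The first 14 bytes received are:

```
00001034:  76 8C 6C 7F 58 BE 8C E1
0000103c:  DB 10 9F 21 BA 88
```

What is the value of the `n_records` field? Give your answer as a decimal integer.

`n_records` follows `size` (4 B), `index` (2 B), so it starts at offset 4 + 2 = 6 and occupies 8 bytes.
Bytes at offsets 6..13: 8C E1 DB 10 9F 21 BA 88.
Big-endian: lowest address holds the most-significant byte.
The bytes are already most-significant first: 0x8CE1DB109F21BA88.
0x8CE1DB109F21BA88 = 10151635899505556104.

10151635899505556104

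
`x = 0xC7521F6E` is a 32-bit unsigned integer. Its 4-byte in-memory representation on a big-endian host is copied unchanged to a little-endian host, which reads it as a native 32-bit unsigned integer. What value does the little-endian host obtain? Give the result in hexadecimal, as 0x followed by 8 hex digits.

Stored big-endian, the bytes at ascending addresses are C7 52 1F 6E.
Read back as little-endian, the first byte is least significant, giving 0x6E1F52C7.

0x6E1F52C7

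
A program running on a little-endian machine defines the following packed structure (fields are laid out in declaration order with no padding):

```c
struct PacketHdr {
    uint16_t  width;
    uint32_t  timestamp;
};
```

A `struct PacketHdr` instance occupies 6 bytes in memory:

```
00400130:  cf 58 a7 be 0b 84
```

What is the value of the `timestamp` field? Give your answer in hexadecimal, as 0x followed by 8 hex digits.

`timestamp` follows `width` (2 bytes), so it starts at byte offset 2 and occupies 4 bytes.
Bytes at offsets 2..5: A7 BE 0B 84.
In little-endian order the low byte comes first in memory.
Reassemble most-significant byte first: 84 0B BE A7 → 0x840BBEA7.

0x840BBEA7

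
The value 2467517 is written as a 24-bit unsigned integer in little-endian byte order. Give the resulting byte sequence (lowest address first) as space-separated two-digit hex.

2467517 in hexadecimal, padded to 24 bits, is 0x25A6BD.
Split into bytes (most-significant first): 25 A6 BD.
Little-endian: lowest address holds the least-significant byte.
So at ascending addresses the bytes are BD A6 25.

BD A6 25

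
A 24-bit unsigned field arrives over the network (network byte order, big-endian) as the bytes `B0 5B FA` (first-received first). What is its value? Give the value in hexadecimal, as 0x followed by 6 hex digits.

0xB05BFA

Big-endian: lowest address holds the most-significant byte.
The bytes are already most-significant first: 0xB05BFA.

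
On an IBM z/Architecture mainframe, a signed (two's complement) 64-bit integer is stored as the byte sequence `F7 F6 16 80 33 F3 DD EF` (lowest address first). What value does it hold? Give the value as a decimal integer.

Big-endian stores the most-significant byte at the lowest address.
The bytes are already most-significant first: 0xF7F6168033F3DDEF.
Top bit is set, so as a signed 64-bit value this is 0xF7F6168033F3DDEF − 2^64 = -579250762187285009.

-579250762187285009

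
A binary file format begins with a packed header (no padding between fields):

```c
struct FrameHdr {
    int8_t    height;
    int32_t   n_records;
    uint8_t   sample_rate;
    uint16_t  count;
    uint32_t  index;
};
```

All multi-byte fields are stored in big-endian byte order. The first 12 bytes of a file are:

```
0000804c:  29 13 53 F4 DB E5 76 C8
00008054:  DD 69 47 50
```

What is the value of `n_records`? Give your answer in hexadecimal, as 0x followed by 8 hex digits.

`n_records` follows `height` (1 byte), so it starts at byte offset 1 and occupies 4 bytes.
Bytes at offsets 1..4: 13 53 F4 DB.
Big-endian: lowest address holds the most-significant byte.
The bytes are already most-significant first: 0x1353F4DB.

0x1353F4DB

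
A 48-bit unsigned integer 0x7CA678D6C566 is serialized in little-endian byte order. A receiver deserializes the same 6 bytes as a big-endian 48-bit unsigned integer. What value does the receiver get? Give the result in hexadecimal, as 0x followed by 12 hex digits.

Stored little-endian, the bytes at ascending addresses are 66 C5 D6 78 A6 7C.
Read back as big-endian, the last byte is least significant, giving 0x66C5D678A67C.

0x66C5D678A67C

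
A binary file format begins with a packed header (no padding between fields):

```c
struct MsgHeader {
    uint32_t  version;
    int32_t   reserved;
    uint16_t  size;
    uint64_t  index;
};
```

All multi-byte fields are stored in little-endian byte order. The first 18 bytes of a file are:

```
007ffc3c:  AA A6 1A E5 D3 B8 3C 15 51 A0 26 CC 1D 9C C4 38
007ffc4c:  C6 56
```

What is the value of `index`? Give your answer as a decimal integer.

`index` follows `version` (4 B), `reserved` (4 B), `size` (2 B), so it starts at offset 4 + 4 + 2 = 10 and occupies 8 bytes.
Bytes at offsets 10..17: 26 CC 1D 9C C4 38 C6 56.
Little-endian: lowest address holds the least-significant byte.
Reassemble most-significant byte first: 56 C6 38 C4 9C 1D CC 26 → 0x56C638C49C1DCC26.
0x56C638C49C1DCC26 = 6252747549734456358.

6252747549734456358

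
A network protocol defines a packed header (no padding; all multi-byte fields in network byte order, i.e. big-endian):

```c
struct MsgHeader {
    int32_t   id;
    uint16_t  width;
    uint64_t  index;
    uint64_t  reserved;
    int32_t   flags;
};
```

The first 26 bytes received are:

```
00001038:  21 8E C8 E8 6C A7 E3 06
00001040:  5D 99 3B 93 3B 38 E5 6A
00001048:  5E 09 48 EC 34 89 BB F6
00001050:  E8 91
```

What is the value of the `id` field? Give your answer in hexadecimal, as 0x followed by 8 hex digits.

`id` is the first field, at byte offset 0, occupying 4 bytes.
Bytes at offsets 0..3: 21 8E C8 E8.
Big-endian: lowest address holds the most-significant byte.
The bytes are already most-significant first: 0x218EC8E8.

0x218EC8E8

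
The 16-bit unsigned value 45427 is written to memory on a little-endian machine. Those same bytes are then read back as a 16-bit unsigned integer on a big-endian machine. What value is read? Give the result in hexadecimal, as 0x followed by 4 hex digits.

0x73B1

45427 in 16-bit hexadecimal is 0xB173.
Stored little-endian, the bytes at ascending addresses are 73 B1.
Read back as big-endian, the last byte is least significant, giving 0x73B1.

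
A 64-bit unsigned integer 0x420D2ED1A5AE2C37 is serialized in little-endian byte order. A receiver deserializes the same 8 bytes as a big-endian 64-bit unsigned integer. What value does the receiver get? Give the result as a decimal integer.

3975744598263598402

Stored little-endian, the bytes at ascending addresses are 37 2C AE A5 D1 2E 0D 42.
Read back as big-endian, the last byte is least significant, giving 0x372CAEA5D12E0D42.
0x372CAEA5D12E0D42 = 3975744598263598402.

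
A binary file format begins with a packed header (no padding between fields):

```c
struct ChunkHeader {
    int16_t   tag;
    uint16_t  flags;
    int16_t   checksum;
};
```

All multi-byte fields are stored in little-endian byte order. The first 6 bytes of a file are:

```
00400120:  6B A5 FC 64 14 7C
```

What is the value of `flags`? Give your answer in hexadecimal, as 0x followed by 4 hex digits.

`flags` follows `tag` (2 bytes), so it starts at byte offset 2 and occupies 2 bytes.
Bytes at offsets 2..3: FC 64.
In little-endian order the low byte comes first in memory.
Reassemble most-significant byte first: 64 FC → 0x64FC.

0x64FC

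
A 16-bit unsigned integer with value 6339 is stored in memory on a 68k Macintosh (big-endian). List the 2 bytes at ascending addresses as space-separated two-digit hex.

6339 in hexadecimal, padded to 16 bits, is 0x18C3.
Split into bytes (most-significant first): 18 C3.
Big-endian stores the most-significant byte at the lowest address.
So the memory order matches the most-significant-first order: 18 C3.

18 C3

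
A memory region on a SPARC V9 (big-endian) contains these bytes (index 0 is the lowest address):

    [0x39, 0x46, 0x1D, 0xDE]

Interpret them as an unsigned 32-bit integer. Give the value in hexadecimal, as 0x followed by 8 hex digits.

Big-endian: lowest address holds the most-significant byte.
The bytes are already most-significant first: 0x39461DDE.

0x39461DDE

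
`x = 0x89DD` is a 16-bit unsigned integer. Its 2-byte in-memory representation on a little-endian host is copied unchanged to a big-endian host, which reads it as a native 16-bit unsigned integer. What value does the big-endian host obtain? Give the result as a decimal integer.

56713

Stored little-endian, the bytes at ascending addresses are DD 89.
Read back as big-endian, the last byte is least significant, giving 0xDD89.
0xDD89 = 56713.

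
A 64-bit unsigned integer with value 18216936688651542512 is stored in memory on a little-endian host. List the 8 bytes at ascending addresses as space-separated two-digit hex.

F0 1F DB 9E 66 8F CF FC

18216936688651542512 in hexadecimal, padded to 64 bits, is 0xFCCF8F669EDB1FF0.
Split into bytes (most-significant first): FC CF 8F 66 9E DB 1F F0.
In little-endian order the low byte comes first in memory.
So at ascending addresses the bytes are F0 1F DB 9E 66 8F CF FC.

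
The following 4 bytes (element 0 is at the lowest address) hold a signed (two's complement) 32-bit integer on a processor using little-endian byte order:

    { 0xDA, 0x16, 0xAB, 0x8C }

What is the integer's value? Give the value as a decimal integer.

-1934944550

Little-endian: lowest address holds the least-significant byte.
Reassemble most-significant byte first: 8C AB 16 DA → 0x8CAB16DA.
Top bit is set, so as a signed 32-bit value this is 0x8CAB16DA − 2^32 = -1934944550.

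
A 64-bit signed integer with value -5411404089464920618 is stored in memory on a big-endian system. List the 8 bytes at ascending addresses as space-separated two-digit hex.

B4 E6 D4 A6 C7 58 E5 D6

Two's complement of -5411404089464920618 in 64 bits: 5411404089464920618 = 0x4B192B5938A71A2A; invert → 0xB4E6D4A6C758E5D5; add 1 → 0xB4E6D4A6C758E5D6.
Split into bytes (most-significant first): B4 E6 D4 A6 C7 58 E5 D6.
Big-endian stores the most-significant byte at the lowest address.
So the memory order matches the most-significant-first order: B4 E6 D4 A6 C7 58 E5 D6.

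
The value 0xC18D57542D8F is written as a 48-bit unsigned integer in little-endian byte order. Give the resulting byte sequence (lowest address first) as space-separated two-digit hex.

8F 2D 54 57 8D C1

Split into bytes (most-significant first): C1 8D 57 54 2D 8F.
In little-endian order the low byte comes first in memory.
So at ascending addresses the bytes are 8F 2D 54 57 8D C1.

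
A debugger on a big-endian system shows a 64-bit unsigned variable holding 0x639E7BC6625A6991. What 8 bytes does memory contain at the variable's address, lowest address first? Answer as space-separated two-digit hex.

63 9E 7B C6 62 5A 69 91

Split into bytes (most-significant first): 63 9E 7B C6 62 5A 69 91.
In big-endian order the high byte comes first in memory.
So the memory order matches the most-significant-first order: 63 9E 7B C6 62 5A 69 91.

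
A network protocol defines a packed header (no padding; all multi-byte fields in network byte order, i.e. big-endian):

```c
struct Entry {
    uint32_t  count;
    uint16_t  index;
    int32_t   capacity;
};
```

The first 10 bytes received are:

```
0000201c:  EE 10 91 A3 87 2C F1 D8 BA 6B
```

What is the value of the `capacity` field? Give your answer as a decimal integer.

`capacity` follows `count` (4 B), `index` (2 B), so it starts at offset 4 + 2 = 6 and occupies 4 bytes.
Bytes at offsets 6..9: F1 D8 BA 6B.
In big-endian order the high byte comes first in memory.
The bytes are already most-significant first: 0xF1D8BA6B.
Top bit is set, so as a signed 32-bit value this is 0xF1D8BA6B − 2^32 = -237454741.

-237454741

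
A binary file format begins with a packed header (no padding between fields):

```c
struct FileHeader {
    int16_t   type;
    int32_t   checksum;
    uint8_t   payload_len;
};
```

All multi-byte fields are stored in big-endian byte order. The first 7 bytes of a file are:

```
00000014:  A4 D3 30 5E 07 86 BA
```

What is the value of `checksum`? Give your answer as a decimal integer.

`checksum` follows `type` (2 bytes), so it starts at byte offset 2 and occupies 4 bytes.
Bytes at offsets 2..5: 30 5E 07 86.
Big-endian: lowest address holds the most-significant byte.
The bytes are already most-significant first: 0x305E0786.
0x305E0786 = 811468678.

811468678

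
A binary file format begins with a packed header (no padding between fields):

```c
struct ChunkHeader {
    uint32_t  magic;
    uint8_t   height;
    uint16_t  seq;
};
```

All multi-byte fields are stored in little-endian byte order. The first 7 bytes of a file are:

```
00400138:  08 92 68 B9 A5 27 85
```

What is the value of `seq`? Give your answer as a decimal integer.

`seq` follows `magic` (4 B), `height` (1 B), so it starts at offset 4 + 1 = 5 and occupies 2 bytes.
Bytes at offsets 5..6: 27 85.
Little-endian stores the least-significant byte at the lowest address.
Reassemble most-significant byte first: 85 27 → 0x8527.
0x8527 = 34087.

34087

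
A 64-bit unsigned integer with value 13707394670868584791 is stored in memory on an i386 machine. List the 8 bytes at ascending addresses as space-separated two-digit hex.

57 59 34 09 D4 72 3A BE

13707394670868584791 in hexadecimal, padded to 64 bits, is 0xBE3A72D409345957.
Split into bytes (most-significant first): BE 3A 72 D4 09 34 59 57.
In little-endian order the low byte comes first in memory.
So at ascending addresses the bytes are 57 59 34 09 D4 72 3A BE.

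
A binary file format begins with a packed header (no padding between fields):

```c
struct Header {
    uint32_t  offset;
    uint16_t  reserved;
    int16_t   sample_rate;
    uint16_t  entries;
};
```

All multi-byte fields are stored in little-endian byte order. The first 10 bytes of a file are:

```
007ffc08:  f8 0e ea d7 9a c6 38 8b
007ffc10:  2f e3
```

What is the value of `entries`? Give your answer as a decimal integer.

`entries` follows `offset` (4 B), `reserved` (2 B), `sample_rate` (2 B), so it starts at offset 4 + 2 + 2 = 8 and occupies 2 bytes.
Bytes at offsets 8..9: 2F E3.
Little-endian stores the least-significant byte at the lowest address.
Reassemble most-significant byte first: E3 2F → 0xE32F.
0xE32F = 58159.

58159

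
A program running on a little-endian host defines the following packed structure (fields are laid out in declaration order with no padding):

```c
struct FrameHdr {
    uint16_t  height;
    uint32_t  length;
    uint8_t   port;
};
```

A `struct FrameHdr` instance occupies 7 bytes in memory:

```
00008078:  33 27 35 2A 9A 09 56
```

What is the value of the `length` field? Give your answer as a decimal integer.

`length` follows `height` (2 bytes), so it starts at byte offset 2 and occupies 4 bytes.
Bytes at offsets 2..5: 35 2A 9A 09.
Little-endian stores the least-significant byte at the lowest address.
Reassemble most-significant byte first: 09 9A 2A 35 → 0x099A2A35.
0x099A2A35 = 161098293.

161098293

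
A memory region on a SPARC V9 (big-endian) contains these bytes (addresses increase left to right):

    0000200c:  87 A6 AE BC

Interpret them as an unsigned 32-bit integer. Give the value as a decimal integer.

Big-endian: lowest address holds the most-significant byte.
The bytes are already most-significant first: 0x87A6AEBC.
0x87A6AEBC = 2275847868.

2275847868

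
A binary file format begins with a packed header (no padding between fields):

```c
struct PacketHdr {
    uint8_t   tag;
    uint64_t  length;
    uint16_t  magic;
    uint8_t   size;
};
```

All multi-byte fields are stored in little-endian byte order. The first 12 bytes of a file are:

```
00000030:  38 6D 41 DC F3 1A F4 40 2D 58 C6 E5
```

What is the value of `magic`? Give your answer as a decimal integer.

50776

`magic` follows `tag` (1 B), `length` (8 B), so it starts at offset 1 + 8 = 9 and occupies 2 bytes.
Bytes at offsets 9..10: 58 C6.
In little-endian order the low byte comes first in memory.
Reassemble most-significant byte first: C6 58 → 0xC658.
0xC658 = 50776.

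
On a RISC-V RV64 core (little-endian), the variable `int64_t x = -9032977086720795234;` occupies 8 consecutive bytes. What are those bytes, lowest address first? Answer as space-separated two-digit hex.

9E 9D C3 C9 32 6B A4 82

Two's complement of -9032977086720795234 in 64 bits: 9032977086720795234 = 0x7D5B94CD363C6262; invert → 0x82A46B32C9C39D9D; add 1 → 0x82A46B32C9C39D9E.
Split into bytes (most-significant first): 82 A4 6B 32 C9 C3 9D 9E.
Little-endian: lowest address holds the least-significant byte.
So at ascending addresses the bytes are 9E 9D C3 C9 32 6B A4 82.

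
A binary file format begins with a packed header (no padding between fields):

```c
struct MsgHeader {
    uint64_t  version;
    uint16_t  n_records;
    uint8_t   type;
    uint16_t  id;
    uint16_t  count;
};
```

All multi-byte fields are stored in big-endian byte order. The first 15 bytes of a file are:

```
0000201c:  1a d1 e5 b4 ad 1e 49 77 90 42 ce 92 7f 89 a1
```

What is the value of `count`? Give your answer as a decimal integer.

35233

`count` follows `version` (8 B), `n_records` (2 B), `type` (1 B), `id` (2 B), so it starts at offset 8 + 2 + 1 + 2 = 13 and occupies 2 bytes.
Bytes at offsets 13..14: 89 A1.
In big-endian order the high byte comes first in memory.
The bytes are already most-significant first: 0x89A1.
0x89A1 = 35233.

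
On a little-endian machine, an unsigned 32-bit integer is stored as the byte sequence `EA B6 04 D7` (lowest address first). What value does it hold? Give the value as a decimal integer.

In little-endian order the low byte comes first in memory.
Reassemble most-significant byte first: D7 04 B6 EA → 0xD704B6EA.
0xD704B6EA = 3607410410.

3607410410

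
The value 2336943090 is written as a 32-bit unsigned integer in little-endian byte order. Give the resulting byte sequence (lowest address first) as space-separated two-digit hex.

F2 EB 4A 8B

2336943090 in hexadecimal, padded to 32 bits, is 0x8B4AEBF2.
Split into bytes (most-significant first): 8B 4A EB F2.
Little-endian: lowest address holds the least-significant byte.
So at ascending addresses the bytes are F2 EB 4A 8B.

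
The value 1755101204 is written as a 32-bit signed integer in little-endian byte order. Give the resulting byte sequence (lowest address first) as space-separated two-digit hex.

14 B8 9C 68

1755101204 in hexadecimal, padded to 32 bits, is 0x689CB814.
Split into bytes (most-significant first): 68 9C B8 14.
In little-endian order the low byte comes first in memory.
So at ascending addresses the bytes are 14 B8 9C 68.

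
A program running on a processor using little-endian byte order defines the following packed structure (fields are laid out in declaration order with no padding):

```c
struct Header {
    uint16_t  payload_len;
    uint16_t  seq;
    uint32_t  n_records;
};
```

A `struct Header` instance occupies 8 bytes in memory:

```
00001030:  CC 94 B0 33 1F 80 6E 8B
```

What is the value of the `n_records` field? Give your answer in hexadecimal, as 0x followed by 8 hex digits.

0x8B6E801F

`n_records` follows `payload_len` (2 B), `seq` (2 B), so it starts at offset 2 + 2 = 4 and occupies 4 bytes.
Bytes at offsets 4..7: 1F 80 6E 8B.
Little-endian stores the least-significant byte at the lowest address.
Reassemble most-significant byte first: 8B 6E 80 1F → 0x8B6E801F.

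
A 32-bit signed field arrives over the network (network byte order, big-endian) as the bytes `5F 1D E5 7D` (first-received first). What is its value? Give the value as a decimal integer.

Big-endian: lowest address holds the most-significant byte.
The bytes are already most-significant first: 0x5F1DE57D.
0x5F1DE57D = 1595794813.

1595794813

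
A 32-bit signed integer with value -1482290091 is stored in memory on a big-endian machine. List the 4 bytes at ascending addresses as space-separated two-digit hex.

Two's complement of -1482290091 in 32 bits: 1482290091 = 0x5859F3AB; invert → 0xA7A60C54; add 1 → 0xA7A60C55.
Split into bytes (most-significant first): A7 A6 0C 55.
Big-endian stores the most-significant byte at the lowest address.
So the memory order matches the most-significant-first order: A7 A6 0C 55.

A7 A6 0C 55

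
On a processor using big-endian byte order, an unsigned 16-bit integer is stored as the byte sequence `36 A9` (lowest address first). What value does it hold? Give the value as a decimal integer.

Big-endian stores the most-significant byte at the lowest address.
The bytes are already most-significant first: 0x36A9.
0x36A9 = 13993.

13993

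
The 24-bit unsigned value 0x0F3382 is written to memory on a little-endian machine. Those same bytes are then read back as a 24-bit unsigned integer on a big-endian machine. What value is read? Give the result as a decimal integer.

8532751

Stored little-endian, the bytes at ascending addresses are 82 33 0F.
Read back as big-endian, the last byte is least significant, giving 0x82330F.
0x82330F = 8532751.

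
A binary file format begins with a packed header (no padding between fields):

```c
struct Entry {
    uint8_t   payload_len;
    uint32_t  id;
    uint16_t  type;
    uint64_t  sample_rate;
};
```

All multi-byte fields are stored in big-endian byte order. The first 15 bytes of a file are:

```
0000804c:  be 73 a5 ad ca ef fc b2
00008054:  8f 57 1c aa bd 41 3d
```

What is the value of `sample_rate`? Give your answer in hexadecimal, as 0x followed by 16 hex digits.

0xB28F571CAABD413D

`sample_rate` follows `payload_len` (1 B), `id` (4 B), `type` (2 B), so it starts at offset 1 + 4 + 2 = 7 and occupies 8 bytes.
Bytes at offsets 7..14: B2 8F 57 1C AA BD 41 3D.
Big-endian stores the most-significant byte at the lowest address.
The bytes are already most-significant first: 0xB28F571CAABD413D.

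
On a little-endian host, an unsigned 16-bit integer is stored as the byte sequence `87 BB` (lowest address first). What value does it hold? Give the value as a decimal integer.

48007

Little-endian stores the least-significant byte at the lowest address.
Reassemble most-significant byte first: BB 87 → 0xBB87.
0xBB87 = 48007.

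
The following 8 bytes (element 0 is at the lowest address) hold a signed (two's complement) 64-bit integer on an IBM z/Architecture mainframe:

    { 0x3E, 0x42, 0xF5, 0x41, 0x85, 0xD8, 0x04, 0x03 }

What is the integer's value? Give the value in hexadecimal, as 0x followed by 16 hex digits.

In big-endian order the high byte comes first in memory.
The bytes are already most-significant first: 0x3E42F54185D80403.

0x3E42F54185D80403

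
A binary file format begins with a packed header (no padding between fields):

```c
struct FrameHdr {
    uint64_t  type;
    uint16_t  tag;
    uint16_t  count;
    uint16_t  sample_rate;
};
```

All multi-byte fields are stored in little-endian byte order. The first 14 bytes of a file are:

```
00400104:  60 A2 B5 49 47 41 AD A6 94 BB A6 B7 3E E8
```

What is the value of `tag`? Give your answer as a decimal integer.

`tag` follows `type` (8 bytes), so it starts at byte offset 8 and occupies 2 bytes.
Bytes at offsets 8..9: 94 BB.
In little-endian order the low byte comes first in memory.
Reassemble most-significant byte first: BB 94 → 0xBB94.
0xBB94 = 48020.

48020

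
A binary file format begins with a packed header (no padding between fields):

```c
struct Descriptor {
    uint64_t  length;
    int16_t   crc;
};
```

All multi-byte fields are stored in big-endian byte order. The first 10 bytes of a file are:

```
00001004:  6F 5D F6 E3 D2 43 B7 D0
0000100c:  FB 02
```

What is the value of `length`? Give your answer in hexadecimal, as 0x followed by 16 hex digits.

0x6F5DF6E3D243B7D0

`length` is the first field, at byte offset 0, occupying 8 bytes.
Bytes at offsets 0..7: 6F 5D F6 E3 D2 43 B7 D0.
Big-endian stores the most-significant byte at the lowest address.
The bytes are already most-significant first: 0x6F5DF6E3D243B7D0.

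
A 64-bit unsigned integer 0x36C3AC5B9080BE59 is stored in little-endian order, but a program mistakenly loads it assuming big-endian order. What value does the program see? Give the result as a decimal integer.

6466747472452305718

Stored little-endian, the bytes at ascending addresses are 59 BE 80 90 5B AC C3 36.
Read back as big-endian, the last byte is least significant, giving 0x59BE80905BACC336.
0x59BE80905BACC336 = 6466747472452305718.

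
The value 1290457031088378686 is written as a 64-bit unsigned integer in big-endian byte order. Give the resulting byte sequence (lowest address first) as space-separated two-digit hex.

11 E8 9F D5 27 ED 93 3E

1290457031088378686 in hexadecimal, padded to 64 bits, is 0x11E89FD527ED933E.
Split into bytes (most-significant first): 11 E8 9F D5 27 ED 93 3E.
Big-endian: lowest address holds the most-significant byte.
So the memory order matches the most-significant-first order: 11 E8 9F D5 27 ED 93 3E.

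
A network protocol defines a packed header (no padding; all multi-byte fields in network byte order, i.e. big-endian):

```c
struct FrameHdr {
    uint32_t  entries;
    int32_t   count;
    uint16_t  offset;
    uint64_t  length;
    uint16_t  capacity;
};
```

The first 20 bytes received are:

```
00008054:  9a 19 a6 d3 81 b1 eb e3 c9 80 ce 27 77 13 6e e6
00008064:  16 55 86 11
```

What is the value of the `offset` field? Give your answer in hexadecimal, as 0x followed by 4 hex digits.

`offset` follows `entries` (4 B), `count` (4 B), so it starts at offset 4 + 4 = 8 and occupies 2 bytes.
Bytes at offsets 8..9: C9 80.
In big-endian order the high byte comes first in memory.
The bytes are already most-significant first: 0xC980.

0xC980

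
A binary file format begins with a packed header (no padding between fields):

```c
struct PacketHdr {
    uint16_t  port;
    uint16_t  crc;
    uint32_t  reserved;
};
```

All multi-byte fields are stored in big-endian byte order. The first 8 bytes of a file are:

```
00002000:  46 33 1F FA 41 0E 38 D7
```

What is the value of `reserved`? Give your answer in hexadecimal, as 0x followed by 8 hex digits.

`reserved` follows `port` (2 B), `crc` (2 B), so it starts at offset 2 + 2 = 4 and occupies 4 bytes.
Bytes at offsets 4..7: 41 0E 38 D7.
In big-endian order the high byte comes first in memory.
The bytes are already most-significant first: 0x410E38D7.

0x410E38D7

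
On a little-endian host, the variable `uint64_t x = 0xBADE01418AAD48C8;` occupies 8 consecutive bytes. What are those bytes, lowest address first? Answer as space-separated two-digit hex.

C8 48 AD 8A 41 01 DE BA

Split into bytes (most-significant first): BA DE 01 41 8A AD 48 C8.
Little-endian stores the least-significant byte at the lowest address.
So at ascending addresses the bytes are C8 48 AD 8A 41 01 DE BA.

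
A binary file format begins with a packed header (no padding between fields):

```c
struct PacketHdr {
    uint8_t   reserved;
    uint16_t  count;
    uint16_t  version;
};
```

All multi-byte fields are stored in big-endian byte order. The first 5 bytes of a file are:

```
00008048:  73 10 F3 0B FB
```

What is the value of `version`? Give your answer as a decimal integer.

`version` follows `reserved` (1 B), `count` (2 B), so it starts at offset 1 + 2 = 3 and occupies 2 bytes.
Bytes at offsets 3..4: 0B FB.
Big-endian stores the most-significant byte at the lowest address.
The bytes are already most-significant first: 0x0BFB.
0x0BFB = 3067.

3067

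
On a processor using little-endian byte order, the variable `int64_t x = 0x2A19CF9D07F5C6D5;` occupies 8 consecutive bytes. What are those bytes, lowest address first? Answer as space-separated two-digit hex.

D5 C6 F5 07 9D CF 19 2A

Split into bytes (most-significant first): 2A 19 CF 9D 07 F5 C6 D5.
In little-endian order the low byte comes first in memory.
So at ascending addresses the bytes are D5 C6 F5 07 9D CF 19 2A.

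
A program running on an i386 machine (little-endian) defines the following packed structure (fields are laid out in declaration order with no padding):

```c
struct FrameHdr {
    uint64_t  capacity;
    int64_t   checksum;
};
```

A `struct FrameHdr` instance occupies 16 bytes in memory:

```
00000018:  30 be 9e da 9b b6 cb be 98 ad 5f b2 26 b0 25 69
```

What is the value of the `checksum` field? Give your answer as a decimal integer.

`checksum` follows `capacity` (8 bytes), so it starts at byte offset 8 and occupies 8 bytes.
Bytes at offsets 8..15: 98 AD 5F B2 26 B0 25 69.
Little-endian: lowest address holds the least-significant byte.
Reassemble most-significant byte first: 69 25 B0 26 B2 5F AD 98 → 0x6925B026B25FAD98.
0x6925B026B25FAD98 = 7576655628368588184.

7576655628368588184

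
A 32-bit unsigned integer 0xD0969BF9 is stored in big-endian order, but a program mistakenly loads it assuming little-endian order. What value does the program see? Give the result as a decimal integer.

Stored big-endian, the bytes at ascending addresses are D0 96 9B F9.
Read back as little-endian, the first byte is least significant, giving 0xF99B96D0.
0xF99B96D0 = 4187723472.

4187723472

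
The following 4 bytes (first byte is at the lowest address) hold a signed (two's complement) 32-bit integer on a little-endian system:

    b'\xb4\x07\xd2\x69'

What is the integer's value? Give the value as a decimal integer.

Little-endian stores the least-significant byte at the lowest address.
Reassemble most-significant byte first: 69 D2 07 B4 → 0x69D207B4.
0x69D207B4 = 1775372212.

1775372212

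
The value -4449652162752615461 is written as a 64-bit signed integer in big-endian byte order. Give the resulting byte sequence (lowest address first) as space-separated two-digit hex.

C2 3F A8 EE E9 14 EB DB

Two's complement of -4449652162752615461 in 64 bits: 4449652162752615461 = 0x3DC0571116EB1425; invert → 0xC23FA8EEE914EBDA; add 1 → 0xC23FA8EEE914EBDB.
Split into bytes (most-significant first): C2 3F A8 EE E9 14 EB DB.
In big-endian order the high byte comes first in memory.
So the memory order matches the most-significant-first order: C2 3F A8 EE E9 14 EB DB.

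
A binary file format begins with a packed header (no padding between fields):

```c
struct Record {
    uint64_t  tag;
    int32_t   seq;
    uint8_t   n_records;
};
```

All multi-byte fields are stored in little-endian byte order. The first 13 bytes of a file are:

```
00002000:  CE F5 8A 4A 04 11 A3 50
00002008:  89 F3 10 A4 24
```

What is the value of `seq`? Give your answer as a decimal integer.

`seq` follows `tag` (8 bytes), so it starts at byte offset 8 and occupies 4 bytes.
Bytes at offsets 8..11: 89 F3 10 A4.
In little-endian order the low byte comes first in memory.
Reassemble most-significant byte first: A4 10 F3 89 → 0xA410F389.
Top bit is set, so as a signed 32-bit value this is 0xA410F389 − 2^32 = -1542392951.

-1542392951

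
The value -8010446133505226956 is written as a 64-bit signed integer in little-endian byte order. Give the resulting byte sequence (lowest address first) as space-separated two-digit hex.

Two's complement of -8010446133505226956 in 64 bits: 8010446133505226956 = 0x6F2AD25137FAF8CC; invert → 0x90D52DAEC8050733; add 1 → 0x90D52DAEC8050734.
Split into bytes (most-significant first): 90 D5 2D AE C8 05 07 34.
Little-endian stores the least-significant byte at the lowest address.
So at ascending addresses the bytes are 34 07 05 C8 AE 2D D5 90.

34 07 05 C8 AE 2D D5 90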